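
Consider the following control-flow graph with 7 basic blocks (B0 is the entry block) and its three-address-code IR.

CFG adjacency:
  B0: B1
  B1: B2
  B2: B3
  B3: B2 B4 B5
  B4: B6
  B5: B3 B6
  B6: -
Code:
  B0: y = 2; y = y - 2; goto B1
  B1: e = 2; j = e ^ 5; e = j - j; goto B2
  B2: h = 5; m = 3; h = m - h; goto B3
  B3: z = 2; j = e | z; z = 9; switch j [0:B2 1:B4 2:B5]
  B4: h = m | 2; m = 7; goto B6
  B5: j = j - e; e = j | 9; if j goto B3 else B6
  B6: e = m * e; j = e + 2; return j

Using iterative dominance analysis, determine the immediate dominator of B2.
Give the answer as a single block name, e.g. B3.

idom tree: B1←B0 B2←B1 B3←B2 B4←B3 B5←B3 B6←B3
Dom at joins:
  B2: preds {B1,B3}: {B0,B1} ∩ {B0,B1,B2,B3} = {B0,B1}; idom=B1
  B3: preds {B2,B5}: {B0,B1,B2} ∩ {B0,B1,B2,B3,B5} = {B0,B1,B2}; idom=B2
  B6: preds {B4,B5}: {B0,B1,B2,B3,B4} ∩ {B0,B1,B2,B3,B5} = {B0,B1,B2,B3}; idom=B3

idom(B2) = B1

Answer: B1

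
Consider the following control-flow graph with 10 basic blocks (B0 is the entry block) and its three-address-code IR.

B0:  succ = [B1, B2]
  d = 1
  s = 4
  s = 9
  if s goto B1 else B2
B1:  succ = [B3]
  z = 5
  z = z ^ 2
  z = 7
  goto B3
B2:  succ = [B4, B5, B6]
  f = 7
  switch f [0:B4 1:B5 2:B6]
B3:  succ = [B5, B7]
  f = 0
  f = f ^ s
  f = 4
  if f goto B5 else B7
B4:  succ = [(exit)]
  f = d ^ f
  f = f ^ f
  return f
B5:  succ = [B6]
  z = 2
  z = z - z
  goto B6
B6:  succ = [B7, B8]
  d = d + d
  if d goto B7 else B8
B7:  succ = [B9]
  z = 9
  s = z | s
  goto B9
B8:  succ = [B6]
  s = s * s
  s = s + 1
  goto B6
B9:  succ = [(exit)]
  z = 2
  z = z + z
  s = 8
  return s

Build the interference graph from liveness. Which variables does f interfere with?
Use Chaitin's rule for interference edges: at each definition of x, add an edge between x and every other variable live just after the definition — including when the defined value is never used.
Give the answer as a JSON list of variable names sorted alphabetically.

Per-block:
  B0 def {d,s} use ∅
  B1 def {z} use ∅
  B2 def {f} use ∅
  B3 def {f} use {s}
  B4 def {f} use {d,f}
  B5 def {z} use ∅
  B6 def {d} use {d}
  B7 def {s,z} use {s}
  B8 def {s} use {s}
  B9 def {s,z} use ∅

Backward fixpoint:
  B0 li=∅ lo={d,s}
  B1 li={d,s} lo={d,s}
  B2 li={d,s} lo={d,f,s}
  B3 li={d,s} lo={d,s}
  B4 li={d,f} lo=∅
  B5 li={d,s} lo={d,s}
  B6 li={d,s} lo={d,s}
  B7 li={s} lo=∅
  B8 li={d,s} lo={d,s}
  B9 li=∅ lo=∅

Interfere edges:
  d↔{f,s,z}
  f↔{d,s}
  s↔{d,f,z}
  z↔{d,s}

N(f) = ["d", "s"]

Answer: ["d", "s"]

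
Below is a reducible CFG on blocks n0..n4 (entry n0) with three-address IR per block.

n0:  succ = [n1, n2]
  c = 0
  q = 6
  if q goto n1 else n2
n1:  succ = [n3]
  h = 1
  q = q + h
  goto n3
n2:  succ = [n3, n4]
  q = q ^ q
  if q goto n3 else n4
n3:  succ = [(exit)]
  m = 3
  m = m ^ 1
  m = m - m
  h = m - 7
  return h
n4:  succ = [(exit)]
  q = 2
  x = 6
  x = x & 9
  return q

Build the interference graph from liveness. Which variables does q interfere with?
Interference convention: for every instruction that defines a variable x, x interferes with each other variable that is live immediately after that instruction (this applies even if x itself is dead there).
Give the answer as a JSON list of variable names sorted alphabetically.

def/use:
  n0: def={c,q} ue=∅
  n1: def={h,q} ue={q}
  n2: def={q} ue={q}
  n3: def={h,m} ue=∅
  n4: def={q,x} ue=∅

Backward fixpoint:
  live n0: ∅→{q}
  live n1: {q}→∅
  live n2: {q}→∅
  live n3: ∅→∅
  live n4: ∅→∅

Interference:
  c: ∅
  h: {q}
  m: ∅
  q: {h,x}
  x: {q}

N(q) = ["h", "x"]

Answer: ["h", "x"]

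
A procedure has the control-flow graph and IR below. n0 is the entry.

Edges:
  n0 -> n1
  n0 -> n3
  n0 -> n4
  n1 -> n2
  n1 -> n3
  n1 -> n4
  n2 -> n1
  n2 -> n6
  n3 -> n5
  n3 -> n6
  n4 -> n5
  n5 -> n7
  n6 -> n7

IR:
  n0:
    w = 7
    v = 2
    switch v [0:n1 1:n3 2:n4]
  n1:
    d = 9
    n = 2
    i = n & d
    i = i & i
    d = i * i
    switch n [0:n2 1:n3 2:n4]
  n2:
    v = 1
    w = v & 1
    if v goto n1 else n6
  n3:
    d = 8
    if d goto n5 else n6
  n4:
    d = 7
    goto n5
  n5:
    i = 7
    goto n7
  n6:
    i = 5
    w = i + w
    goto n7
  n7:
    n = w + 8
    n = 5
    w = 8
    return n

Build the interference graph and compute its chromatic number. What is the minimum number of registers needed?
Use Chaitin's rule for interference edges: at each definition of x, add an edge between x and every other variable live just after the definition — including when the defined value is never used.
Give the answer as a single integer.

Answer: 3

Analysis:
Block summaries:
  n0 def {v,w} use ∅
  n1 def {d,i,n} use ∅
  n2 def {v,w} use ∅
  n3 def {d} use ∅
  n4 def {d} use ∅
  n5 def {i} use ∅
  n6 def {i,w} use {w}
  n7 def {n,w} use {w}

Backward fixpoint:
  n0: in=∅ out={w}
  n1: in={w} out={w}
  n2: in=∅ out={w}
  n3: in={w} out={w}
  n4: in={w} out={w}
  n5: in={w} out={w}
  n6: in={w} out={w}
  n7: in={w} out=∅

Conflict graph:
  d — {n,w}
  i — {n,w}
  n — {d,i,w}
  v — {w}
  w — {d,i,n,v}

Colouring:
  {d,n,w} pairwise interfere (3-clique) ⇒ χ ≥ 3
  3-colouring: R0={w}  R1={n,v}  R2={d,i}
  χ = 3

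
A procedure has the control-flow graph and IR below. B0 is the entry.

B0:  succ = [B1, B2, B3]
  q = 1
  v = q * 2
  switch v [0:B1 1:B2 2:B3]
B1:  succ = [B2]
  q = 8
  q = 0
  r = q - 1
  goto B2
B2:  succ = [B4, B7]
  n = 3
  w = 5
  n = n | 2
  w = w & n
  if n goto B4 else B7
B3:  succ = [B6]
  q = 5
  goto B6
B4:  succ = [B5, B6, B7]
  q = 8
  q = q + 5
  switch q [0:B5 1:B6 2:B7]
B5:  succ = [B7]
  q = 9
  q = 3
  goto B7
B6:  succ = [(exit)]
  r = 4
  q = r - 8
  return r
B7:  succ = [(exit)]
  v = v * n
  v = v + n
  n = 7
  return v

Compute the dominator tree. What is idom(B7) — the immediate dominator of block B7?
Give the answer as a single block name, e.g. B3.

idom tree: B1←B0 B2←B0 B3←B0 B4←B2 B5←B4 B6←B0 B7←B2
Dom at joins:
  B2: preds {B0,B1}: {B0} ∩ {B0,B1} = {B0}; idom=B0
  B6: preds {B3,B4}: {B0,B3} ∩ {B0,B2,B4} = {B0}; idom=B0
  B7: preds {B2,B4,B5}: {B0,B2} ∩ {B0,B2,B4} ∩ {B0,B2,B4,B5} = {B0,B2}; idom=B2

idom(B7) = B2

Answer: B2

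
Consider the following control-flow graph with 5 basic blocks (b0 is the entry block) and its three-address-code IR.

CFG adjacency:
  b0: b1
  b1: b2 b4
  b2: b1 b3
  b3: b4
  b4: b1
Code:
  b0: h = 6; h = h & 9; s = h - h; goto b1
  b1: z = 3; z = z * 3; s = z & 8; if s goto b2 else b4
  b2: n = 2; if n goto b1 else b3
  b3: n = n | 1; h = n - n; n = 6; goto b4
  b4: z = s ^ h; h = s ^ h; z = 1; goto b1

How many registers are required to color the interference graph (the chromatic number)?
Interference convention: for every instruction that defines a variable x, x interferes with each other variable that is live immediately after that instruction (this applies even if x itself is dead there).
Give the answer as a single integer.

Block summaries:
  b0: {h,s} / ∅
  b1: {s,z} / ∅
  b2: {n} / ∅
  b3: {h,n} / {n}
  b4: {h,z} / {h,s}

Live sets:
  b0: in=∅ out={h}
  b1: in={h} out={h,s}
  b2: in={h,s} out={h,n,s}
  b3: in={n,s} out={h,s}
  b4: in={h,s} out={h}

Interfere edges:
  h — {n,s,z}
  n — {h,s}
  s — {h,n,z}
  z — {h,s}

Registers:
  {h,n,s} pairwise interfere (3-clique) ⇒ χ ≥ 3
  assign h→c0 n→c2 s→c1 z→c2 — no edge inside a register ⇒ χ ≤ 3
  χ = 3

Answer: 3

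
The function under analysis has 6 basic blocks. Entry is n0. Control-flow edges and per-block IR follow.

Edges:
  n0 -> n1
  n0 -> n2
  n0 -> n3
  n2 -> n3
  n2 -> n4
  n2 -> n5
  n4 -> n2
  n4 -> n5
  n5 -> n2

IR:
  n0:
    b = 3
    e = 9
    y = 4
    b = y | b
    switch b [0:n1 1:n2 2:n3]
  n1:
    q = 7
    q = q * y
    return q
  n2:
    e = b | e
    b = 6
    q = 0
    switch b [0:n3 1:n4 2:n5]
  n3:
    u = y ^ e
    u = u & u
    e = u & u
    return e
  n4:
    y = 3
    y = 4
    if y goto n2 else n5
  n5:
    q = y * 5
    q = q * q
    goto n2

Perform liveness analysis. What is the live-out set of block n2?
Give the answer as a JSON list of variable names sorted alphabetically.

Block summaries:
  n0 def {b,e,y} use ∅
  n1 def {q} use {y}
  n2 def {b,e,q} use {b,e}
  n3 def {e,u} use {e,y}
  n4 def {y} use ∅
  n5 def {q} use {y}

Backward fixpoint:
  live n0: ∅→{b,e,y}
  live n1: {y}→∅
  live n2: {b,e,y}→{b,e,y}
  live n3: {e,y}→∅
  live n4: {b,e}→{b,e,y}
  live n5: {b,e,y}→{b,e,y}

live-out(n2) = ["b", "e", "y"]

Answer: ["b", "e", "y"]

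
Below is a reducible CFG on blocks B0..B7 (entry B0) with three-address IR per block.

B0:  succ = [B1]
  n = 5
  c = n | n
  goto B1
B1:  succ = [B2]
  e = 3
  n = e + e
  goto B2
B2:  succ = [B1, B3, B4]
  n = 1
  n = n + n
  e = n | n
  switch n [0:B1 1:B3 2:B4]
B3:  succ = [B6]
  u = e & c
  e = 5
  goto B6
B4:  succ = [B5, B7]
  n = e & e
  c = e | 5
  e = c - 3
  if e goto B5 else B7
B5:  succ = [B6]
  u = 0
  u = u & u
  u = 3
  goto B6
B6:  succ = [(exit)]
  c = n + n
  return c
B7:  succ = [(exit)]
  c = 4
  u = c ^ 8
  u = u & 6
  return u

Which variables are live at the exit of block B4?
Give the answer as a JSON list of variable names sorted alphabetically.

Per-block:
  B0 def {c,n} use ∅
  B1 def {e,n} use ∅
  B2 def {e,n} use ∅
  B3 def {e,u} use {c,e}
  B4 def {c,e,n} use {e}
  B5 def {u} use ∅
  B6 def {c} use {n}
  B7 def {c,u} use ∅

Backward fixpoint:
  B0: in=∅ out={c}
  B1: in={c} out={c}
  B2: in={c} out={c,e,n}
  B3: in={c,e,n} out={n}
  B4: in={e} out={n}
  B5: in={n} out={n}
  B6: in={n} out=∅
  B7: in=∅ out=∅

live-out(B4) = ["n"]

Answer: ["n"]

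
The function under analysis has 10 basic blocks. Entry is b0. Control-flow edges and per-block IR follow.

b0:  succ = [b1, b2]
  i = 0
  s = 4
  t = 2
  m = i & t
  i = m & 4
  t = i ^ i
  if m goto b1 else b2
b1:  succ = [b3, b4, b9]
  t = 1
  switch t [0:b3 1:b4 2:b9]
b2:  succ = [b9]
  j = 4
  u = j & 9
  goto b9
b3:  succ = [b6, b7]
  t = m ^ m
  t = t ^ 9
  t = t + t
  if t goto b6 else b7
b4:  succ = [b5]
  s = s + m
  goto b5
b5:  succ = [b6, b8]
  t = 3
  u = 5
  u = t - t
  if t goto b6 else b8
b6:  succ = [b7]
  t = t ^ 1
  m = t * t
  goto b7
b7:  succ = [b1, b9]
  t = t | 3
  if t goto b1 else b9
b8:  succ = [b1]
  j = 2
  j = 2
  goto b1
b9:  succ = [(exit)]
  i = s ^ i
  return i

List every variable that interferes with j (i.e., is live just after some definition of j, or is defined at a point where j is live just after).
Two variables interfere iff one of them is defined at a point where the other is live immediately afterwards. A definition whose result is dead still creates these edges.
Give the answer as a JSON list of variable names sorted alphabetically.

Per-block:
  b0: {i,m,s,t} / ∅
  b1: {t} / ∅
  b2: {j,u} / ∅
  b3: {t} / {m}
  b4: {s} / {m,s}
  b5: {t,u} / ∅
  b6: {m,t} / {t}
  b7: {t} / {t}
  b8: {j} / ∅
  b9: {i} / {i,s}

Backward fixpoint:
  b0 li=∅ lo={i,m,s}
  b1 li={i,m,s} lo={i,m,s}
  b2 li={i,s} lo={i,s}
  b3 li={i,m,s} lo={i,m,s,t}
  b4 li={i,m,s} lo={i,m,s}
  b5 li={i,m,s} lo={i,m,s,t}
  b6 li={i,s,t} lo={i,m,s,t}
  b7 li={i,m,s,t} lo={i,m,s}
  b8 li={i,m,s} lo={i,m,s}
  b9 li={i,s} lo=∅

Interference:
  i↔{j,m,s,t,u}
  j↔{i,m,s}
  m↔{i,j,s,t,u}
  s↔{i,j,m,t,u}
  t↔{i,m,s,u}
  u↔{i,m,s,t}

N(j) = ["i", "m", "s"]

Answer: ["i", "m", "s"]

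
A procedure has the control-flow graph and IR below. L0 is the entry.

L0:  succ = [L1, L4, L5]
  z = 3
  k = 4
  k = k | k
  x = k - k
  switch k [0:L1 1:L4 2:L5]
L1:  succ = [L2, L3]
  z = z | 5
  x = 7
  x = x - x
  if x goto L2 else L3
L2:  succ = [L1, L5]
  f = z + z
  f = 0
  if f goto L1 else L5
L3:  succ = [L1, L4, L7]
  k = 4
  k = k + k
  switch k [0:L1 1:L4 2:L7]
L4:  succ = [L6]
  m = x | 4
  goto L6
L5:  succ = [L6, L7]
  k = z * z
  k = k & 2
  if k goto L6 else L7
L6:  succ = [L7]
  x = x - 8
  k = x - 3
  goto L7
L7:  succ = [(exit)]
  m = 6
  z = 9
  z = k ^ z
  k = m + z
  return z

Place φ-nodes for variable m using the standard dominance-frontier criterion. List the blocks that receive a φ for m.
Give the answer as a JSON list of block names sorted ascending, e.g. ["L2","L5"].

Answer: ["L6", "L7"]

Working:
idom tree: L1←L0 L2←L1 L3←L1 L4←L0 L5←L0 L6←L0 L7←L0
Dom at joins:
  L1: preds {L0,L2,L3}: {L0} ∩ {L0,L1,L2} ∩ {L0,L1,L3} = {L0}; idom=L0
  L4: preds {L0,L3}: {L0} ∩ {L0,L1,L3} = {L0}; idom=L0
  L5: preds {L0,L2}: {L0} ∩ {L0,L1,L2} = {L0}; idom=L0
  L6: preds {L4,L5}: {L0,L4} ∩ {L0,L5} = {L0}; idom=L0
  L7: preds {L3,L5,L6}: {L0,L1,L3} ∩ {L0,L5} ∩ {L0,L6} = {L0}; idom=L0

Frontier:
  L1←L0: walk · to L0
  L1←L2: walk L2→L1 to L0
  L1←L3: walk L3→L1 to L0
  L4←L0: walk · to L0
  L4←L3: walk L3→L1 to L0
  L5←L0: walk · to L0
  L5←L2: walk L2→L1 to L0
  L6←L4: walk L4 to L0
  L6←L5: walk L5 to L0
  L7←L3: walk L3→L1 to L0
  L7←L5: walk L5 to L0
  L7←L6: walk L6 to L0
  L0: DF=∅
  L1: DF={L1,L4,L5,L7}
  L2: DF={L1,L5}
  L3: DF={L1,L4,L7}
  L4: DF={L6}
  L5: DF={L6,L7}
  L6: DF={L7}
  L7: DF=∅

φ for m: defs {L4,L7}
  DF⁺ = {L6,L7}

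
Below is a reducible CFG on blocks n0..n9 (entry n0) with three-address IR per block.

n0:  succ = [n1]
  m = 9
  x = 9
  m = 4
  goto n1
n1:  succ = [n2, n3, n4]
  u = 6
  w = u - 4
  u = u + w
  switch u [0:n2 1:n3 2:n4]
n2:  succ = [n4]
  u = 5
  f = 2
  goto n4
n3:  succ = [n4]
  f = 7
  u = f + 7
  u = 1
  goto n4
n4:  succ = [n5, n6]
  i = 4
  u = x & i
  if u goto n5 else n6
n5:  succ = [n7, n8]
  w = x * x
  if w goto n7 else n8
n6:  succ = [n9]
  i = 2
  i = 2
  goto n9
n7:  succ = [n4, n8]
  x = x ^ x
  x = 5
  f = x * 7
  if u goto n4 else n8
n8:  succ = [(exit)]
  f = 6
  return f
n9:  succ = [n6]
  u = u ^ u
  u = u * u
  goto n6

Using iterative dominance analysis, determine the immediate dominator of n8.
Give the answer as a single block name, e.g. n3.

idom tree: n1←n0 n2←n1 n3←n1 n4←n1 n5←n4 n6←n4 n7←n5 n8←n5 n9←n6
Dom∩ at merges:
  n4: preds {n1,n2,n3,n7}: {n0,n1} ∩ {n0,n1,n2} ∩ {n0,n1,n3} ∩ {n0,n1,n4,n5,n7} = {n0,n1}; idom=n1
  n6: preds {n4,n9}: {n0,n1,n4} ∩ {n0,n1,n4,n6,n9} = {n0,n1,n4}; idom=n4
  n8: preds {n5,n7}: {n0,n1,n4,n5} ∩ {n0,n1,n4,n5,n7} = {n0,n1,n4,n5}; idom=n5

idom(n8) = n5

Answer: n5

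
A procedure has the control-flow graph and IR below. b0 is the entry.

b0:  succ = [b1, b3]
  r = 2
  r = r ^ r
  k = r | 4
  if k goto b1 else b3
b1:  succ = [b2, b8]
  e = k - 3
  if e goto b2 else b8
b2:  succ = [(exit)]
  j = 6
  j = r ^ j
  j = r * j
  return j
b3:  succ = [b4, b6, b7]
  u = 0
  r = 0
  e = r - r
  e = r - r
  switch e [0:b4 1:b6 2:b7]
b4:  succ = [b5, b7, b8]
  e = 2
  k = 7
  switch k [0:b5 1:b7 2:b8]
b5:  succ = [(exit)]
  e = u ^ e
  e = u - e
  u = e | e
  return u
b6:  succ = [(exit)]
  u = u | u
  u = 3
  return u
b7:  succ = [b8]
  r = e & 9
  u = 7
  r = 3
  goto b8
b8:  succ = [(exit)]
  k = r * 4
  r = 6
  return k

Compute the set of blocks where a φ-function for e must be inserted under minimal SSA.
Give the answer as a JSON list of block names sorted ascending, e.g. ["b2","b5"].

Answer: ["b7", "b8"]

Derivation:
idom tree: b1←b0 b2←b1 b3←b0 b4←b3 b5←b4 b6←b3 b7←b3 b8←b0
Dom∩ at merges:
  b7: preds {b3,b4}: {b0,b3} ∩ {b0,b3,b4} = {b0,b3}; idom=b3
  b8: preds {b1,b4,b7}: {b0,b1} ∩ {b0,b3,b4} ∩ {b0,b3,b7} = {b0}; idom=b0

DF walk-up:
  b7←b3: walk · to b3
  b7←b4: walk b4 to b3
  b8←b1: walk b1 to b0
  b8←b4: walk b4→b3 to b0
  b8←b7: walk b7→b3 to b0
  b0 → ∅
  b1 → {b8}
  b2 → ∅
  b3 → {b8}
  b4 → {b7,b8}
  b5 → ∅
  b6 → ∅
  b7 → {b8}
  b8 → ∅

φ for e: defs {b1,b3,b4,b5}
  DF⁺ = {b7,b8}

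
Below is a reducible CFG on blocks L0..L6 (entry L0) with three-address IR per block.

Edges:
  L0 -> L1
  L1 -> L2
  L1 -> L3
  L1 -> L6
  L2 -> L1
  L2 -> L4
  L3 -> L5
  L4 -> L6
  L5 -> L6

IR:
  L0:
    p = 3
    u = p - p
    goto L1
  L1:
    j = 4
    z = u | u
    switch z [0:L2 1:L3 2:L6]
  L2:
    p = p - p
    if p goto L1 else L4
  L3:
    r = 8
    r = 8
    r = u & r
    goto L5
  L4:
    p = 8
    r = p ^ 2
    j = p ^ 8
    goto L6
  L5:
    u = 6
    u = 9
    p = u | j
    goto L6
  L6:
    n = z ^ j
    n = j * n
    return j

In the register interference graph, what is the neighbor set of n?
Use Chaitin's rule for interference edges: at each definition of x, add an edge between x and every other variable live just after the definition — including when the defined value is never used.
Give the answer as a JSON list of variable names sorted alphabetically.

Block summaries:
  L0: def={p,u} ue=∅
  L1: def={j,z} ue={u}
  L2: def={p} ue={p}
  L3: def={r} ue={u}
  L4: def={j,p,r} ue=∅
  L5: def={p,u} ue={j}
  L6: def={n} ue={j,z}

Backward fixpoint:
  live L0: ∅→{p,u}
  live L1: {p,u}→{j,p,u,z}
  live L2: {p,u,z}→{p,u,z}
  live L3: {j,u,z}→{j,z}
  live L4: {z}→{j,z}
  live L5: {j,z}→{j,z}
  live L6: {j,z}→∅

Interfere edges:
  j↔{n,p,r,u,z}
  n↔{j}
  p↔{j,r,u,z}
  r↔{j,p,u,z}
  u↔{j,p,r,z}
  z↔{j,p,r,u}

N(n) = ["j"]

Answer: ["j"]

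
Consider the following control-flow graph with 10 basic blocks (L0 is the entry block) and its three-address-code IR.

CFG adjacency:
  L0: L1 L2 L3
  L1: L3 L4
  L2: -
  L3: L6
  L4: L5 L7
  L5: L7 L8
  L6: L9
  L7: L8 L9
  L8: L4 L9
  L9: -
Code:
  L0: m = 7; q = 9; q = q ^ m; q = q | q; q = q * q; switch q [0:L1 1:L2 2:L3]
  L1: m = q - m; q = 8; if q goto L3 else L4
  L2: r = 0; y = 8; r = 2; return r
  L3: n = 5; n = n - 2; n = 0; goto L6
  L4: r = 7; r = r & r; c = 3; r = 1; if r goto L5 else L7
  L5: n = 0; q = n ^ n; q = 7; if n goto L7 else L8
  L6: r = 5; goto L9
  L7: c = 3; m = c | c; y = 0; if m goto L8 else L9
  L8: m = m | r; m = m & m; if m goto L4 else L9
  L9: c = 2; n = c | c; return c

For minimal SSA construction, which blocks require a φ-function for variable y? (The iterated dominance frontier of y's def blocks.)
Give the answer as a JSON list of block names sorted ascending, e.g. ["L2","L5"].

Answer: ["L4", "L8", "L9"]

Analysis:
idom tree: L1←L0 L2←L0 L3←L0 L4←L1 L5←L4 L6←L3 L7←L4 L8←L4 L9←L0
Dom at joins:
  L3: preds {L0,L1}: {L0} ∩ {L0,L1} = {L0}; idom=L0
  L4: preds {L1,L8}: {L0,L1} ∩ {L0,L1,L4,L8} = {L0,L1}; idom=L1
  L7: preds {L4,L5}: {L0,L1,L4} ∩ {L0,L1,L4,L5} = {L0,L1,L4}; idom=L4
  L8: preds {L5,L7}: {L0,L1,L4,L5} ∩ {L0,L1,L4,L7} = {L0,L1,L4}; idom=L4
  L9: preds {L6,L7,L8}: {L0,L3,L6} ∩ {L0,L1,L4,L7} ∩ {L0,L1,L4,L8} = {L0}; idom=L0

Frontier:
  join L3 pred L0: · stop@L0
  join L3 pred L1: L1 stop@L0
  join L4 pred L1: · stop@L1
  join L4 pred L8: L8→L4 stop@L1
  join L7 pred L4: · stop@L4
  join L7 pred L5: L5 stop@L4
  join L8 pred L5: L5 stop@L4
  join L8 pred L7: L7 stop@L4
  join L9 pred L6: L6→L3 stop@L0
  join L9 pred L7: L7→L4→L1 stop@L0
  join L9 pred L8: L8→L4→L1 stop@L0
  L0: DF=∅
  L1: DF={L3,L9}
  L2: DF=∅
  L3: DF={L9}
  L4: DF={L4,L9}
  L5: DF={L7,L8}
  L6: DF={L9}
  L7: DF={L8,L9}
  L8: DF={L4,L9}
  L9: DF=∅

φ for y: defs {L2,L7}
  DF⁺ = {L4,L8,L9}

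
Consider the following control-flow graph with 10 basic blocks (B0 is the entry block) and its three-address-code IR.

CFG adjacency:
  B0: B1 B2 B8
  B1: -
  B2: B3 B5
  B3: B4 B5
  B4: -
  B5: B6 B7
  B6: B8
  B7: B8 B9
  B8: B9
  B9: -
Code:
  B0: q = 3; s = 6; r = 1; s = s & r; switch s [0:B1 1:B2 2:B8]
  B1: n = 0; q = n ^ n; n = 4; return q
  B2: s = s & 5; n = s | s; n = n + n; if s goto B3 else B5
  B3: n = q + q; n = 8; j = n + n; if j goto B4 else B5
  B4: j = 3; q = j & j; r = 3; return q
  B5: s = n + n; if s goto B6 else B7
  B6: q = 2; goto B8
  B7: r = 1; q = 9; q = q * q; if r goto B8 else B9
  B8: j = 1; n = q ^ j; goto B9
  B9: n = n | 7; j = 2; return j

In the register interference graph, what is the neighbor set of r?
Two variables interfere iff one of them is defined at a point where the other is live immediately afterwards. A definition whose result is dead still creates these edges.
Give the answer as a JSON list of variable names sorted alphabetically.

Per-block:
  B0: {q,r,s} / ∅
  B1: {n,q} / ∅
  B2: {n,s} / {s}
  B3: {j,n} / {q}
  B4: {j,q,r} / ∅
  B5: {s} / {n}
  B6: {q} / ∅
  B7: {q,r} / ∅
  B8: {j,n} / {q}
  B9: {j,n} / {n}

Liveness:
  B0 li=∅ lo={q,s}
  B1 li=∅ lo=∅
  B2 li={q,s} lo={n,q}
  B3 li={q} lo={n}
  B4 li=∅ lo=∅
  B5 li={n} lo={n}
  B6 li=∅ lo={q}
  B7 li={n} lo={n,q}
  B8 li={q} lo={n}
  B9 li={n} lo=∅

Interference:
  j↔{n,q}
  n↔{j,q,r,s}
  q↔{j,n,r,s}
  r↔{n,q,s}
  s↔{n,q,r}

N(r) = ["n", "q", "s"]

Answer: ["n", "q", "s"]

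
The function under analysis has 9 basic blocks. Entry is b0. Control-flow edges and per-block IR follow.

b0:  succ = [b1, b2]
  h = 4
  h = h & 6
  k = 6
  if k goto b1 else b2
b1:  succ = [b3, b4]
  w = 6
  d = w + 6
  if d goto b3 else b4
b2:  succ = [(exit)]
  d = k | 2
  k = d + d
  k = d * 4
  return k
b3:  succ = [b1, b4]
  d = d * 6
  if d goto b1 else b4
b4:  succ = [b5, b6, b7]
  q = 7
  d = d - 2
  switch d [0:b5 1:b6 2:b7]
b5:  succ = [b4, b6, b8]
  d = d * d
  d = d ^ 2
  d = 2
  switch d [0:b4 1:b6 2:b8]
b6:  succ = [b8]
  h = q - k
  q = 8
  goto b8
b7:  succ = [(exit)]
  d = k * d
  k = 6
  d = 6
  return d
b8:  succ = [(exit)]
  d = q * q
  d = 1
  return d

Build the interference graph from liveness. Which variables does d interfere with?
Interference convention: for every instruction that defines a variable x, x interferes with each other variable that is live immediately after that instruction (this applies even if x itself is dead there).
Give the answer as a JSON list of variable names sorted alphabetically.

Answer: ["k", "q"]

Derivation:
Per-block:
  b0: {h,k} / ∅
  b1: {d,w} / ∅
  b2: {d,k} / {k}
  b3: {d} / {d}
  b4: {d,q} / {d}
  b5: {d} / {d}
  b6: {h,q} / {k,q}
  b7: {d,k} / {d,k}
  b8: {d} / {q}

Backward fixpoint:
  live b0: ∅→{k}
  live b1: {k}→{d,k}
  live b2: {k}→∅
  live b3: {d,k}→{d,k}
  live b4: {d,k}→{d,k,q}
  live b5: {d,k,q}→{d,k,q}
  live b6: {k,q}→{q}
  live b7: {d,k}→∅
  live b8: {q}→∅

Interference:
  d — {k,q}
  h — ∅
  k — {d,q,w}
  q — {d,k}
  w — {k}

N(d) = ["k", "q"]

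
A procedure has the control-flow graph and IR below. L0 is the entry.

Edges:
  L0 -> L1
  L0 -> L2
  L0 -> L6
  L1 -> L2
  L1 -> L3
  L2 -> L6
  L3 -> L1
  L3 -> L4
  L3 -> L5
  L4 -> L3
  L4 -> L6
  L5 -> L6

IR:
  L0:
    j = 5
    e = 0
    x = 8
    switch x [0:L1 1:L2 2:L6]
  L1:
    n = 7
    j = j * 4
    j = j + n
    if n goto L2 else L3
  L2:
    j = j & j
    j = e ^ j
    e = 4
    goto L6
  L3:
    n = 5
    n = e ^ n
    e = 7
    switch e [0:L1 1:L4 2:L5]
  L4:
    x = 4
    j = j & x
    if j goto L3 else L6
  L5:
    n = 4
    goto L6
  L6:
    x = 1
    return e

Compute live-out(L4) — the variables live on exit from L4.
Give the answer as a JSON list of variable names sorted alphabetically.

def/use:
  L0 def {e,j,x} use ∅
  L1 def {j,n} use {j}
  L2 def {e,j} use {e,j}
  L3 def {e,n} use {e}
  L4 def {j,x} use {j}
  L5 def {n} use ∅
  L6 def {x} use {e}

Backward fixpoint:
  L0: in=∅ out={e,j}
  L1: in={e,j} out={e,j}
  L2: in={e,j} out={e}
  L3: in={e,j} out={e,j}
  L4: in={e,j} out={e,j}
  L5: in={e} out={e}
  L6: in={e} out=∅

live-out(L4) = ["e", "j"]

Answer: ["e", "j"]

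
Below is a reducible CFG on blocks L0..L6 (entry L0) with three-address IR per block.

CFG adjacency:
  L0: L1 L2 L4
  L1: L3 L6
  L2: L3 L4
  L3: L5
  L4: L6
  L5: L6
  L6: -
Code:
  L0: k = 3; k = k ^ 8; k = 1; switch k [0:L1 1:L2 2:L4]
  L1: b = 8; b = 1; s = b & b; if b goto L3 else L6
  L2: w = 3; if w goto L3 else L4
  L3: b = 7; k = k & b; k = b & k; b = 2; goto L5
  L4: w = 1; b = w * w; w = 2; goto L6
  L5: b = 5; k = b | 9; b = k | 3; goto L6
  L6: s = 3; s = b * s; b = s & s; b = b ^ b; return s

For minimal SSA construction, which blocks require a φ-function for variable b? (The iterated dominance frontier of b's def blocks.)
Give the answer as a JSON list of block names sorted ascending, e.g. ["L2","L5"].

idom tree: L1←L0 L2←L0 L3←L0 L4←L0 L5←L3 L6←L0
Join-block Dom:
  L3: preds {L1,L2}: {L0,L1} ∩ {L0,L2} = {L0}; idom=L0
  L4: preds {L0,L2}: {L0} ∩ {L0,L2} = {L0}; idom=L0
  L6: preds {L1,L4,L5}: {L0,L1} ∩ {L0,L4} ∩ {L0,L3,L5} = {L0}; idom=L0

DF derivation:
  join L3 pred L1: L1 stop@L0
  join L3 pred L2: L2 stop@L0
  join L4 pred L0: · stop@L0
  join L4 pred L2: L2 stop@L0
  join L6 pred L1: L1 stop@L0
  join L6 pred L4: L4 stop@L0
  join L6 pred L5: L5→L3 stop@L0
  L0: DF=∅
  L1: DF={L3,L6}
  L2: DF={L3,L4}
  L3: DF={L6}
  L4: DF={L6}
  L5: DF={L6}
  L6: DF=∅

φ for b: defs {L1,L3,L4,L5,L6}
  DF⁺ = {L3,L6}

Answer: ["L3", "L6"]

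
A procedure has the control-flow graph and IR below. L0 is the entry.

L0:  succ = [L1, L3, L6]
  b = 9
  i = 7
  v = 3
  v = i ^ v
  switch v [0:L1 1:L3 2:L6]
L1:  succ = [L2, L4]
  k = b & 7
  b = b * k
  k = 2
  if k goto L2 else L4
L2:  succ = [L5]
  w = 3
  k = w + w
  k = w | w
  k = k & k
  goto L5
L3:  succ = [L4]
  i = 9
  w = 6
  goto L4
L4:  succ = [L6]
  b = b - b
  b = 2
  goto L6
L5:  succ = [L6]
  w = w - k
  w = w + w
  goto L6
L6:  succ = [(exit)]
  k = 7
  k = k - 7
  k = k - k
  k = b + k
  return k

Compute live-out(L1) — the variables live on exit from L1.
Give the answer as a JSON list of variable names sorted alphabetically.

Answer: ["b"]

Working:
Block summaries:
  L0 def {b,i,v} use ∅
  L1 def {b,k} use {b}
  L2 def {k,w} use ∅
  L3 def {i,w} use ∅
  L4 def {b} use {b}
  L5 def {w} use {k,w}
  L6 def {k} use {b}

Live sets:
  L0: in=∅ out={b}
  L1: in={b} out={b}
  L2: in={b} out={b,k,w}
  L3: in={b} out={b}
  L4: in={b} out={b}
  L5: in={b,k,w} out={b}
  L6: in={b} out=∅

live-out(L1) = ["b"]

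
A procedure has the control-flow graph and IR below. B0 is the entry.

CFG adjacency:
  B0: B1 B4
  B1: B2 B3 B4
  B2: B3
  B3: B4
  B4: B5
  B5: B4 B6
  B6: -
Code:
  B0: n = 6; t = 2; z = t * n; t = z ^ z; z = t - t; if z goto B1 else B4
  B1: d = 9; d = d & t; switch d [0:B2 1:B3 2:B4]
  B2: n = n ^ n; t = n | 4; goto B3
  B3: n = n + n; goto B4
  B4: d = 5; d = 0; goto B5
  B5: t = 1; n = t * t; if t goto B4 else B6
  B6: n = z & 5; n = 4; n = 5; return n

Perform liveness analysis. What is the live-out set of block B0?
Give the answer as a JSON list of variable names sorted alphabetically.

Block summaries:
  B0 def {n,t,z} use ∅
  B1 def {d} use {t}
  B2 def {n,t} use {n}
  B3 def {n} use {n}
  B4 def {d} use ∅
  B5 def {n,t} use ∅
  B6 def {n} use {z}

Liveness:
  B0 li=∅ lo={n,t,z}
  B1 li={n,t,z} lo={n,z}
  B2 li={n,z} lo={n,z}
  B3 li={n,z} lo={z}
  B4 li={z} lo={z}
  B5 li={z} lo={z}
  B6 li={z} lo=∅

live-out(B0) = ["n", "t", "z"]

Answer: ["n", "t", "z"]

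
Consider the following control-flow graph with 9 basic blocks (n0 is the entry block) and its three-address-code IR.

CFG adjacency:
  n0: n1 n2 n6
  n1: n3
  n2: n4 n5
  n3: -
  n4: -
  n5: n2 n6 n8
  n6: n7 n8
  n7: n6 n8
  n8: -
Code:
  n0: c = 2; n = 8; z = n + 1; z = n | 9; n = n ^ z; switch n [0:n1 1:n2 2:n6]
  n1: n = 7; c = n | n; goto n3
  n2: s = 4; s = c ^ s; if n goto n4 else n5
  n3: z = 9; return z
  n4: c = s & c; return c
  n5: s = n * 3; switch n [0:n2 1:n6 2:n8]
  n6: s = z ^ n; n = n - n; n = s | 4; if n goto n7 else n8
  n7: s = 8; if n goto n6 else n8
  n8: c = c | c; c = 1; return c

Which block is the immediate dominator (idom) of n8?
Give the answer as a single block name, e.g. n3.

Answer: n0

Analysis:
idom tree: n1←n0 n2←n0 n3←n1 n4←n2 n5←n2 n6←n0 n7←n6 n8←n0
Join-block Dom:
  n2: preds {n0,n5}: {n0} ∩ {n0,n2,n5} = {n0}; idom=n0
  n6: preds {n0,n5,n7}: {n0} ∩ {n0,n2,n5} ∩ {n0,n6,n7} = {n0}; idom=n0
  n8: preds {n5,n6,n7}: {n0,n2,n5} ∩ {n0,n6} ∩ {n0,n6,n7} = {n0}; idom=n0

idom(n8) = n0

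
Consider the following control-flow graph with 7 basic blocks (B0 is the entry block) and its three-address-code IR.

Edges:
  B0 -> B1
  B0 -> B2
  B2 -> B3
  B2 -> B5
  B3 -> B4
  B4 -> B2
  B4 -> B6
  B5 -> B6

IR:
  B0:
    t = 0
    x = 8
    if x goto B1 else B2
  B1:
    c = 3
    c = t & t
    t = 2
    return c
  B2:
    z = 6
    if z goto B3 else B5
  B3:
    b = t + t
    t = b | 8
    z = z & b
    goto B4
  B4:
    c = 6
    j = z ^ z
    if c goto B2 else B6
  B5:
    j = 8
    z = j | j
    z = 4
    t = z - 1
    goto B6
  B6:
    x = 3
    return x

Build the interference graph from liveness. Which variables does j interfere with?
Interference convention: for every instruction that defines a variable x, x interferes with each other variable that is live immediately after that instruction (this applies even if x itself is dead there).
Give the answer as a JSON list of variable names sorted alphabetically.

Per-block:
  B0: {t,x} / ∅
  B1: {c,t} / {t}
  B2: {z} / ∅
  B3: {b,t,z} / {t,z}
  B4: {c,j} / {z}
  B5: {j,t,z} / ∅
  B6: {x} / ∅

Live sets:
  B0 li=∅ lo={t}
  B1 li={t} lo=∅
  B2 li={t} lo={t,z}
  B3 li={t,z} lo={t,z}
  B4 li={t,z} lo={t}
  B5 li=∅ lo=∅
  B6 li=∅ lo=∅

Conflict graph:
  b↔{t,z}
  c↔{j,t,z}
  j↔{c,t}
  t↔{b,c,j,x,z}
  x↔{t}
  z↔{b,c,t}

N(j) = ["c", "t"]

Answer: ["c", "t"]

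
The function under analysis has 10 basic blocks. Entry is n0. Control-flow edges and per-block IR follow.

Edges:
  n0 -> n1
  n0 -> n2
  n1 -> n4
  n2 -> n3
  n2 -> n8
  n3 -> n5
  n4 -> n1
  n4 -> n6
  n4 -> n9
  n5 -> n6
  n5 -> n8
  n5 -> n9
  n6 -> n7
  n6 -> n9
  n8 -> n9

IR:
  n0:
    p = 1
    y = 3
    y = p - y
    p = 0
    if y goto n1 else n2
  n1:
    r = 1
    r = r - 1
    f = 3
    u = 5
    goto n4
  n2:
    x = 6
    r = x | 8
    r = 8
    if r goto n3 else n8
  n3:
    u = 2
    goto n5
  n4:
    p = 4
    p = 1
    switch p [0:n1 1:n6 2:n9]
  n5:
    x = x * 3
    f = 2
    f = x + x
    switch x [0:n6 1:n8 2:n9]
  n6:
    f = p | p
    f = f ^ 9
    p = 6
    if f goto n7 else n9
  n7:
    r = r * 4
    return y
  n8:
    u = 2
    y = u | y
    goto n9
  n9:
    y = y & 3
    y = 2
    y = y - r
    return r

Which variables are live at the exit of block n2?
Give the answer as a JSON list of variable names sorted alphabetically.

Answer: ["p", "r", "x", "y"]

Working:
Block summaries:
  n0: def={p,y} ue=∅
  n1: def={f,r,u} ue=∅
  n2: def={r,x} ue=∅
  n3: def={u} ue=∅
  n4: def={p} ue=∅
  n5: def={f,x} ue={x}
  n6: def={f,p} ue={p}
  n7: def={r} ue={r,y}
  n8: def={u,y} ue={y}
  n9: def={y} ue={r,y}

Backward fixpoint:
  live n0: ∅→{p,y}
  live n1: {y}→{r,y}
  live n2: {p,y}→{p,r,x,y}
  live n3: {p,r,x,y}→{p,r,x,y}
  live n4: {r,y}→{p,r,y}
  live n5: {p,r,x,y}→{p,r,y}
  live n6: {p,r,y}→{r,y}
  live n7: {r,y}→∅
  live n8: {r,y}→{r,y}
  live n9: {r,y}→∅

live-out(n2) = ["p", "r", "x", "y"]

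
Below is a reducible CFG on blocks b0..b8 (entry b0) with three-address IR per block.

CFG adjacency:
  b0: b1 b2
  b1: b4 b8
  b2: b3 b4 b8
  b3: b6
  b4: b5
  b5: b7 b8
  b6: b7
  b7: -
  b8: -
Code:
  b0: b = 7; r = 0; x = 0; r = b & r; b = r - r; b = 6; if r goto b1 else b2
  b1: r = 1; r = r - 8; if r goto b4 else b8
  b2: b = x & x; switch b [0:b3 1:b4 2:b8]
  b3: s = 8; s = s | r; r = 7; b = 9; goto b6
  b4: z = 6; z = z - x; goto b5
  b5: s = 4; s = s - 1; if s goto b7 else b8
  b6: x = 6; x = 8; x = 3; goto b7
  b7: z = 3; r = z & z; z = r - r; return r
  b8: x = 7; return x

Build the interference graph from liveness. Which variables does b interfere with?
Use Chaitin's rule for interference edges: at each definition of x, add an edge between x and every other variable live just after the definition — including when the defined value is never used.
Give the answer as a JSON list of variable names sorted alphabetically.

def/use:
  b0: def={b,r,x} ue=∅
  b1: def={r} ue=∅
  b2: def={b} ue={x}
  b3: def={b,r,s} ue={r}
  b4: def={z} ue={x}
  b5: def={s} ue=∅
  b6: def={x} ue=∅
  b7: def={r,z} ue=∅
  b8: def={x} ue=∅

Live sets:
  b0: in=∅ out={r,x}
  b1: in={x} out={x}
  b2: in={r,x} out={r,x}
  b3: in={r} out=∅
  b4: in={x} out=∅
  b5: in=∅ out=∅
  b6: in=∅ out=∅
  b7: in=∅ out=∅
  b8: in=∅ out=∅

Conflict graph:
  b — {r,x}
  r — {b,s,x,z}
  s — {r}
  x — {b,r,z}
  z — {r,x}

N(b) = ["r", "x"]

Answer: ["r", "x"]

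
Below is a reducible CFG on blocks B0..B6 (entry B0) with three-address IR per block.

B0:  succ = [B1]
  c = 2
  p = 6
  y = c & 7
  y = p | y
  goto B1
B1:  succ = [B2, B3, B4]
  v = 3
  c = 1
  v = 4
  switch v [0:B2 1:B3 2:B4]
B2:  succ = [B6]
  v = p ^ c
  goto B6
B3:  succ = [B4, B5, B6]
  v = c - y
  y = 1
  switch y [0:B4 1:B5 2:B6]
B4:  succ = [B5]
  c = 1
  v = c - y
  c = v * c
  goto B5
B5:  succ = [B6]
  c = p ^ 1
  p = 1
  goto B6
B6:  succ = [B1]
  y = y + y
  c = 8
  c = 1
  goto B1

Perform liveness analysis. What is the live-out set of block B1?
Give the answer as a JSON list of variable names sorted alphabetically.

Block summaries:
  B0: {c,p,y} / ∅
  B1: {c,v} / ∅
  B2: {v} / {c,p}
  B3: {v,y} / {c,y}
  B4: {c,v} / {y}
  B5: {c,p} / {p}
  B6: {c,y} / {y}

Live sets:
  B0: in=∅ out={p,y}
  B1: in={p,y} out={c,p,y}
  B2: in={c,p,y} out={p,y}
  B3: in={c,p,y} out={p,y}
  B4: in={p,y} out={p,y}
  B5: in={p,y} out={p,y}
  B6: in={p,y} out={p,y}

live-out(B1) = ["c", "p", "y"]

Answer: ["c", "p", "y"]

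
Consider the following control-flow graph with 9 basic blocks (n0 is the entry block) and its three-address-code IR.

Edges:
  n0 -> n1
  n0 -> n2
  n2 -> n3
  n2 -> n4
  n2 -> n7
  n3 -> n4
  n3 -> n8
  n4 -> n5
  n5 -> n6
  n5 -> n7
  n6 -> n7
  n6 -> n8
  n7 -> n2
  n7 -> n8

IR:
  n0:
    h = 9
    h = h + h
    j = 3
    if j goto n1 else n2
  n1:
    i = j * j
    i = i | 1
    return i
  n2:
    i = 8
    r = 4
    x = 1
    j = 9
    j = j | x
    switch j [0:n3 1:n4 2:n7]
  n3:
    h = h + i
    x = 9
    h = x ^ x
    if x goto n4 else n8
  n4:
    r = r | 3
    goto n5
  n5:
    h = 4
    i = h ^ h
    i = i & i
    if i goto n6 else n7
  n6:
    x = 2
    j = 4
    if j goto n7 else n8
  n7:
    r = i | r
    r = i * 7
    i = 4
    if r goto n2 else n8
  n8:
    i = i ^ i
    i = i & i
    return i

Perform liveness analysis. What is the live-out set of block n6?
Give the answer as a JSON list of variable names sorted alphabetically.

def/use:
  n0: {h,j} / ∅
  n1: {i} / {j}
  n2: {i,j,r,x} / ∅
  n3: {h,x} / {h,i}
  n4: {r} / {r}
  n5: {h,i} / ∅
  n6: {j,x} / ∅
  n7: {i,r} / {i,r}
  n8: {i} / {i}

Liveness:
  n0 li=∅ lo={h,j}
  n1 li={j} lo=∅
  n2 li={h} lo={h,i,r}
  n3 li={h,i,r} lo={i,r}
  n4 li={r} lo={r}
  n5 li={r} lo={h,i,r}
  n6 li={h,i,r} lo={h,i,r}
  n7 li={h,i,r} lo={h,i}
  n8 li={i} lo=∅

live-out(n6) = ["h", "i", "r"]

Answer: ["h", "i", "r"]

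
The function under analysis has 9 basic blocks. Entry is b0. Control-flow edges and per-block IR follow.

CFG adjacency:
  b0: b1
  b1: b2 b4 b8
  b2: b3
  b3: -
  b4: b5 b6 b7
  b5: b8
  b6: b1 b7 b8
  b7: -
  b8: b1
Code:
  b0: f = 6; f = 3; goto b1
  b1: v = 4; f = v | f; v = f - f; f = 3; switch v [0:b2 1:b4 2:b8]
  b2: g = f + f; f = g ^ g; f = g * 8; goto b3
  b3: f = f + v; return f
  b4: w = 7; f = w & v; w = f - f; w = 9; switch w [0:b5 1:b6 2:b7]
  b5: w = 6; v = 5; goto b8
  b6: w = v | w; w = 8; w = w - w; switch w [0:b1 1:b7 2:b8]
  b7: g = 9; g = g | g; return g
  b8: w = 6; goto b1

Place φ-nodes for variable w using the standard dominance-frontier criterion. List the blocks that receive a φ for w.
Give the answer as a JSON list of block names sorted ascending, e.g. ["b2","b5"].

Answer: ["b1", "b7", "b8"]

Analysis:
idom tree: b1←b0 b2←b1 b3←b2 b4←b1 b5←b4 b6←b4 b7←b4 b8←b1
Dom at joins:
  b1: preds {b0,b6,b8}: {b0} ∩ {b0,b1,b4,b6} ∩ {b0,b1,b8} = {b0}; idom=b0
  b7: preds {b4,b6}: {b0,b1,b4} ∩ {b0,b1,b4,b6} = {b0,b1,b4}; idom=b4
  b8: preds {b1,b5,b6}: {b0,b1} ∩ {b0,b1,b4,b5} ∩ {b0,b1,b4,b6} = {b0,b1}; idom=b1

DF derivation:
  join b1 pred b0: · stop@b0
  join b1 pred b6: b6→b4→b1 stop@b0
  join b1 pred b8: b8→b1 stop@b0
  join b7 pred b4: · stop@b4
  join b7 pred b6: b6 stop@b4
  join b8 pred b1: · stop@b1
  join b8 pred b5: b5→b4 stop@b1
  join b8 pred b6: b6→b4 stop@b1
  DF(b0)=∅
  DF(b1)={b1}
  DF(b2)=∅
  DF(b3)=∅
  DF(b4)={b1,b8}
  DF(b5)={b8}
  DF(b6)={b1,b7,b8}
  DF(b7)=∅
  DF(b8)={b1}

φ for w: defs {b4,b5,b6,b8}
  DF⁺ = {b1,b7,b8}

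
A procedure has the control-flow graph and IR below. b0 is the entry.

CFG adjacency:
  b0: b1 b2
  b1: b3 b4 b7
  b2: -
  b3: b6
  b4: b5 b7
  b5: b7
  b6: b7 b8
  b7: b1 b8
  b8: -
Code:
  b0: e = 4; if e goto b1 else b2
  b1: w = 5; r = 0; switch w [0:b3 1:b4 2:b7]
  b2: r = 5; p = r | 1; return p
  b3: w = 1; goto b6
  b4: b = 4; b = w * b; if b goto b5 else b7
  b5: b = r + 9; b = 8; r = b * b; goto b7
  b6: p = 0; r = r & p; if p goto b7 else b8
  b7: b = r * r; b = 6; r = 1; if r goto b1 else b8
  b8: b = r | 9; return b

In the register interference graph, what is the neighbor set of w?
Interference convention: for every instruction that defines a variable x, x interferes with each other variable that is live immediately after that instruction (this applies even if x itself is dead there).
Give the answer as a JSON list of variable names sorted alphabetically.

Answer: ["b", "r"]

Analysis:
def/use:
  b0 def {e} use ∅
  b1 def {r,w} use ∅
  b2 def {p,r} use ∅
  b3 def {w} use ∅
  b4 def {b} use {w}
  b5 def {b,r} use {r}
  b6 def {p,r} use {r}
  b7 def {b,r} use {r}
  b8 def {b} use {r}

Live sets:
  b0: in=∅ out=∅
  b1: in=∅ out={r,w}
  b2: in=∅ out=∅
  b3: in={r} out={r}
  b4: in={r,w} out={r}
  b5: in={r} out={r}
  b6: in={r} out={r}
  b7: in={r} out={r}
  b8: in={r} out=∅

Conflict graph:
  b — {r,w}
  e — ∅
  p — {r}
  r — {b,p,w}
  w — {b,r}

N(w) = ["b", "r"]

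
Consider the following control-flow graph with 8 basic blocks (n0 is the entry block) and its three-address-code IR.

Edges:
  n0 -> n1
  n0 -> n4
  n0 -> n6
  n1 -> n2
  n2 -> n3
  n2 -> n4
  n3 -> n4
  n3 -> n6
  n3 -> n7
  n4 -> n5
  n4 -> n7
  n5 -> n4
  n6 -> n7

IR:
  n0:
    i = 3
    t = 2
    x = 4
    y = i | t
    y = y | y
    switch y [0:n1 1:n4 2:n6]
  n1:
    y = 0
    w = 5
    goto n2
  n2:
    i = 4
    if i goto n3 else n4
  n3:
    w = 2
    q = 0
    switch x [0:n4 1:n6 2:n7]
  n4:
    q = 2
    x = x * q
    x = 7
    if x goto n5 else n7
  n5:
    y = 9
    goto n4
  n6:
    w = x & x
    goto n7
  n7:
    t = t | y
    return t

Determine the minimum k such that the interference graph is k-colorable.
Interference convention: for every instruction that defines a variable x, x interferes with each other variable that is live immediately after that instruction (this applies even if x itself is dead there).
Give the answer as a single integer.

Answer: 4

Derivation:
Block summaries:
  n0 def {i,t,x,y} use ∅
  n1 def {w,y} use ∅
  n2 def {i} use ∅
  n3 def {q,w} use {x}
  n4 def {q,x} use {x}
  n5 def {y} use ∅
  n6 def {w} use {x}
  n7 def {t} use {t,y}

Backward fixpoint:
  live n0: ∅→{t,x,y}
  live n1: {t,x}→{t,x,y}
  live n2: {t,x,y}→{t,x,y}
  live n3: {t,x,y}→{t,x,y}
  live n4: {t,x,y}→{t,x,y}
  live n5: {t,x}→{t,x,y}
  live n6: {t,x,y}→{t,y}
  live n7: {t,y}→∅

Interfere edges:
  i — {t,x,y}
  q — {t,x,y}
  t — {i,q,w,x,y}
  w — {t,x,y}
  x — {i,q,t,w,y}
  y — {i,q,t,w,x}

Chromatic number:
  lower bound: {i,t,x,y} mutually conflict ⇒ χ ≥ 4
  4-colouring: c0={t}  c1={x}  c2={y}  c3={i,q,w}
  χ = 4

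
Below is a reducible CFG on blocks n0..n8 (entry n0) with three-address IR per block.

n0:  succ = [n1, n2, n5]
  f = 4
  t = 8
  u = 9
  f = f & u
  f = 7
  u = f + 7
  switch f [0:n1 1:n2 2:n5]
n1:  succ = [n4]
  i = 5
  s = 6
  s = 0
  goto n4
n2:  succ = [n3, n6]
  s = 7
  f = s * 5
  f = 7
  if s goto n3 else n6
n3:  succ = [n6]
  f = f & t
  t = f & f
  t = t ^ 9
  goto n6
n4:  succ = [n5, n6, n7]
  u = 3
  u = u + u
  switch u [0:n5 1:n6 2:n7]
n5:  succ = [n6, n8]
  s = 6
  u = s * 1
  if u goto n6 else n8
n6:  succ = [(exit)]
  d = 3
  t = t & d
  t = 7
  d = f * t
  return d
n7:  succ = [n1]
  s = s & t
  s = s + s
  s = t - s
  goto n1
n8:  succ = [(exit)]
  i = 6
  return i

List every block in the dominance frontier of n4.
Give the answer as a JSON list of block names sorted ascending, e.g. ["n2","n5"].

Answer: ["n1", "n5", "n6"]

Working:
idom tree: n1←n0 n2←n0 n3←n2 n4←n1 n5←n0 n6←n0 n7←n4 n8←n5
Join-block Dom:
  n1: preds {n0,n7}: {n0} ∩ {n0,n1,n4,n7} = {n0}; idom=n0
  n5: preds {n0,n4}: {n0} ∩ {n0,n1,n4} = {n0}; idom=n0
  n6: preds {n2,n3,n4,n5}: {n0,n2} ∩ {n0,n2,n3} ∩ {n0,n1,n4} ∩ {n0,n5} = {n0}; idom=n0

DF derivation:
  n1←n0: walk · to n0
  n1←n7: walk n7→n4→n1 to n0
  n5←n0: walk · to n0
  n5←n4: walk n4→n1 to n0
  n6←n2: walk n2 to n0
  n6←n3: walk n3→n2 to n0
  n6←n4: walk n4→n1 to n0
  n6←n5: walk n5 to n0
  n0: DF=∅
  n1: DF={n1,n5,n6}
  n2: DF={n6}
  n3: DF={n6}
  n4: DF={n1,n5,n6}
  n5: DF={n6}
  n6: DF=∅
  n7: DF={n1}
  n8: DF=∅

DF(n4) = ["n1", "n5", "n6"]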